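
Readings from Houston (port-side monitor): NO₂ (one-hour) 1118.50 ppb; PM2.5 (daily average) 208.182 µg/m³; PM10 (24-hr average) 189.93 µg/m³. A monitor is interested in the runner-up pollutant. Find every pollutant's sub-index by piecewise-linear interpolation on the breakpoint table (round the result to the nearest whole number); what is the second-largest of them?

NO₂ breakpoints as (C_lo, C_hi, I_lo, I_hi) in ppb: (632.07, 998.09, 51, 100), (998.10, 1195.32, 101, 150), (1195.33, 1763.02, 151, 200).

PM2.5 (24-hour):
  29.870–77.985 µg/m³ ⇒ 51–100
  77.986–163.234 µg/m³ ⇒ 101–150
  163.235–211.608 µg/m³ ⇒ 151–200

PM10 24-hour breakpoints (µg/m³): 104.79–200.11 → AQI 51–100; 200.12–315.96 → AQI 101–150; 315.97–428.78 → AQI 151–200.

131

NO₂: row 998.10–1195.32 (AQI 101–150). (150−101)·(1118.50−998.10)/(1195.32−998.10) + 101 = 49·120.40/197.22 + 101 ≈ 130.91 → 131.
PM2.5: 208.182 ∈ [163.235, 211.608] ↔ index [151, 200].
151 + (208.182−163.235)·(200−151)/(211.608−163.235) = 151 + 44.947·49/48.373 ≈ 196.53, so AQI = 197.
PM10: 189.93 lies in 104.79–200.11, so I_lo=51, I_hi=100, C_lo=104.79, C_hi=200.11.
(100−51)/(200.11−104.79) × (189.93−104.79) + 51 = 49/95.32 × 85.14 + 51 ≈ 94.77 → 95.
Sub-indices: NO₂→131, PM2.5→197, PM10→95. Ranked high→low: 197, 131, 95. Second-highest sub-index = 131.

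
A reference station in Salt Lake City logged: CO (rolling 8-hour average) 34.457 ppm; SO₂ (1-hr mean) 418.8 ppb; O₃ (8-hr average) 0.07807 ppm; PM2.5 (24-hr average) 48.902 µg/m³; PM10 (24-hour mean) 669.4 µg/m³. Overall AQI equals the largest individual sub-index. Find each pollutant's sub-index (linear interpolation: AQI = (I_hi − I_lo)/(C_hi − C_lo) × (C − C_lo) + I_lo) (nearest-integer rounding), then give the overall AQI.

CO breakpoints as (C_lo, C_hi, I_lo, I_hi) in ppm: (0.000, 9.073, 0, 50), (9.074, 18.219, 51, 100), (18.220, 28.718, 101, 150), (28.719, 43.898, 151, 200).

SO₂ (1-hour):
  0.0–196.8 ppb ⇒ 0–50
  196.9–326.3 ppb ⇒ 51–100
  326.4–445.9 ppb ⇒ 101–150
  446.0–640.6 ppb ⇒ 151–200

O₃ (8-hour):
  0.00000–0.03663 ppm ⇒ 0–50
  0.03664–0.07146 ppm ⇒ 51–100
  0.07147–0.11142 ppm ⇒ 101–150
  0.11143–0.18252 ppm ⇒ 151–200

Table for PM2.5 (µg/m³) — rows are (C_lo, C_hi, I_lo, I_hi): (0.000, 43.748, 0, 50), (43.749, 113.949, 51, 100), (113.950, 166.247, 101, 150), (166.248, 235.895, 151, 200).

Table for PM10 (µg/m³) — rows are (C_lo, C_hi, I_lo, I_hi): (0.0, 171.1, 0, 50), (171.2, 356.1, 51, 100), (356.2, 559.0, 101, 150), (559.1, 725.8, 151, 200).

CO: row 28.719–43.898 (AQI 151–200). (200−151)·(34.457−28.719)/(43.898−28.719) + 151 = 49·5.738/15.179 + 151 ≈ 169.52 → 170.
SO₂: row 326.4–445.9 (AQI 101–150). (150−101)·(418.8−326.4)/(445.9−326.4) + 101 = 49·92.4/119.5 + 101 ≈ 138.89 → 139.
O₃: row 0.07147–0.11142 (AQI 101–150). (150−101)·(0.07807−0.07147)/(0.11142−0.07147) + 101 = 49·0.00660/0.03995 + 101 ≈ 109.10 → 109.
PM2.5 48.902: bracket 43.749–113.949 → index 51–100; slope 49/70.200, offset 5.153.
AQI = 51 + 49/70.200·5.153 ≈ 54.60 ⇒ 55.
PM10: 669.4 lies in 559.1–725.8, so I_lo=151, I_hi=200, C_lo=559.1, C_hi=725.8.
(200−151)/(725.8−559.1) × (669.4−559.1) + 151 = 49/166.7 × 110.3 + 151 ≈ 183.42 → 183.
Sub-indices: CO→170, SO₂→139, O₃→109, PM2.5→55, PM10→183. Overall AQI = max = 183; dominant pollutant is PM10.
AQI 183: Unhealthy.

183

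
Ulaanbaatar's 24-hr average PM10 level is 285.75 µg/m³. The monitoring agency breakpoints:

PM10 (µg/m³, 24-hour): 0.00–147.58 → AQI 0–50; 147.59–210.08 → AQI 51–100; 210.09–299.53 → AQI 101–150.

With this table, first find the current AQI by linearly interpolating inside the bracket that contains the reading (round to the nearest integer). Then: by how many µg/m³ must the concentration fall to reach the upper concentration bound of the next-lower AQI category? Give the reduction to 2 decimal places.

75.67

PM10 285.75: bracket 210.09–299.53 → index 101–150; slope 49/89.44, offset 75.66.
AQI = 101 + 49/89.44·75.66 ≈ 142.45 ⇒ 142.
Current AQI 142 is in the Unhealthy for Sensitive Groups range (101–150). The next-lower category tops out at AQI 100, whose upper concentration bound is 210.08 µg/m³.
Reduction needed = 285.75 − 210.08 = 75.67 µg/m³.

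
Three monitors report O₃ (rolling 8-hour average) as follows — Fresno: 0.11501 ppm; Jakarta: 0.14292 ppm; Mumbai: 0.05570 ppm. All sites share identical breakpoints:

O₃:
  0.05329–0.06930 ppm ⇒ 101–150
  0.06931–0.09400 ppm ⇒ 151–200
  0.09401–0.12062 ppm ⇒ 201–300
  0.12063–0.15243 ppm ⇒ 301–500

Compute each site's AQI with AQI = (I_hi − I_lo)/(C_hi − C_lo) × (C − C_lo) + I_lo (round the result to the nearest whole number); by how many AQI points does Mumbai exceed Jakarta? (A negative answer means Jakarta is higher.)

-332

Fresno: 0.11501 ∈ [0.09401, 0.12062] ↔ index [201, 300].
201 + (0.11501−0.09401)·(300−201)/(0.12062−0.09401) = 201 + 0.02100·99/0.02661 ≈ 279.13, so AQI = 279.
Jakarta 0.14292: bracket 0.12063–0.15243 → index 301–500; slope 199/0.03180, offset 0.02229.
AQI = 301 + 199/0.03180·0.02229 ≈ 440.49 ⇒ 440.
Mumbai: 0.05570 lies in 0.05329–0.06930, so I_lo=101, I_hi=150, C_lo=0.05329, C_hi=0.06930.
(150−101)/(0.06930−0.05329) × (0.05570−0.05329) + 101 = 49/0.01601 × 0.00241 + 101 ≈ 108.38 → 108.
AQIs: Fresno=279, Jakarta=440, Mumbai=108. Mumbai (108) − Jakarta (440) = -332.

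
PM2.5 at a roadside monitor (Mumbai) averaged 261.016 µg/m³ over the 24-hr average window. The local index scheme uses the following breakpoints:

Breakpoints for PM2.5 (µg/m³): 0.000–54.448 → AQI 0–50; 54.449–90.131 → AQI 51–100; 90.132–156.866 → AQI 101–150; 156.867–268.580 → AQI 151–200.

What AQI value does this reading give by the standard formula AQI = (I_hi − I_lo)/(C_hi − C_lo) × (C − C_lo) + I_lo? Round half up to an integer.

197

PM2.5: 261.016 lies in 156.867–268.580, so I_lo=151, I_hi=200, C_lo=156.867, C_hi=268.580.
(200−151)/(268.580−156.867) × (261.016−156.867) + 151 = 49/111.713 × 104.149 + 151 ≈ 196.68 → 197.
AQI 197 falls in the Unhealthy category.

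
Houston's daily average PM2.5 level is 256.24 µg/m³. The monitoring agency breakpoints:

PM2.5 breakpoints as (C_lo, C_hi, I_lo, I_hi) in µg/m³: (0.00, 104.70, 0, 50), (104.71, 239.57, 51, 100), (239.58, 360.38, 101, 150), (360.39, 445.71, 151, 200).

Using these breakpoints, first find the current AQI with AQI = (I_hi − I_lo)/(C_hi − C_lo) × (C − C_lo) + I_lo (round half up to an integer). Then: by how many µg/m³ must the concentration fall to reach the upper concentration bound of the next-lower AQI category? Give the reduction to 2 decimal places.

PM2.5: 256.24 lies in 239.58–360.38, so I_lo=101, I_hi=150, C_lo=239.58, C_hi=360.38.
(150−101)/(360.38−239.58) × (256.24−239.58) + 101 = 49/120.80 × 16.66 + 101 ≈ 107.76 → 108.
Current AQI 108 is in the Unhealthy for Sensitive Groups range (101–150). The next-lower category tops out at AQI 100, whose upper concentration bound is 239.57 µg/m³.
Reduction needed = 256.24 − 239.57 = 16.67 µg/m³.

16.67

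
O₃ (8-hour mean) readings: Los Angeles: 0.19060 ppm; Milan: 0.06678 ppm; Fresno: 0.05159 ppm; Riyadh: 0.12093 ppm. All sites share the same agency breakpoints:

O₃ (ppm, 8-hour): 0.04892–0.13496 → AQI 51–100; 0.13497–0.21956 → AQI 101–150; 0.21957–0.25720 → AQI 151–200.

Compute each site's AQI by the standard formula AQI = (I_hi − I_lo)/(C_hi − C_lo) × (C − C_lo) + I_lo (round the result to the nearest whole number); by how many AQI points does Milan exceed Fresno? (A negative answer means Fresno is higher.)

8

Los Angeles: 0.19060 ∈ [0.13497, 0.21956] ↔ index [101, 150].
101 + (0.19060−0.13497)·(150−101)/(0.21956−0.13497) = 101 + 0.05563·49/0.08459 ≈ 133.22, so AQI = 133.
Milan: row 0.04892–0.13496 (AQI 51–100). (100−51)·(0.06678−0.04892)/(0.13496−0.04892) + 51 = 49·0.01786/0.08604 + 51 ≈ 61.17 → 61.
Fresno: 0.05159 ∈ [0.04892, 0.13496] ↔ index [51, 100].
51 + (0.05159−0.04892)·(100−51)/(0.13496−0.04892) = 51 + 0.00267·49/0.08604 ≈ 52.52, so AQI = 53.
Riyadh 0.12093: bracket 0.04892–0.13496 → index 51–100; slope 49/0.08604, offset 0.07201.
AQI = 51 + 49/0.08604·0.07201 ≈ 92.01 ⇒ 92.
AQIs: Los Angeles=133, Milan=61, Fresno=53, Riyadh=92. Milan (61) − Fresno (53) = 8.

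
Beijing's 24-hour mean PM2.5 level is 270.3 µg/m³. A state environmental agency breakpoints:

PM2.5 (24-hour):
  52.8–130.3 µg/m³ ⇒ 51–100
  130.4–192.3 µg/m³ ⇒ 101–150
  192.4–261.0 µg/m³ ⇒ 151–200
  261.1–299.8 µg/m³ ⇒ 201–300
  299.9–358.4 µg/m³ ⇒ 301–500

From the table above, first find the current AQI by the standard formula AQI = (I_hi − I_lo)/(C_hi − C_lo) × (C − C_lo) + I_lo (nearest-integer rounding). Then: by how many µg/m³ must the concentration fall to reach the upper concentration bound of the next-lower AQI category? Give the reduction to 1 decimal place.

9.3

PM2.5: 270.3 lies in 261.1–299.8, so I_lo=201, I_hi=300, C_lo=261.1, C_hi=299.8.
(300−201)/(299.8−261.1) × (270.3−261.1) + 201 = 99/38.7 × 9.2 + 201 ≈ 224.53 → 225.
Current AQI 225 is in the Very Unhealthy range (201–300). The next-lower category tops out at AQI 200, whose upper concentration bound is 261.0 µg/m³.
Reduction needed = 270.3 − 261.0 = 9.3 µg/m³.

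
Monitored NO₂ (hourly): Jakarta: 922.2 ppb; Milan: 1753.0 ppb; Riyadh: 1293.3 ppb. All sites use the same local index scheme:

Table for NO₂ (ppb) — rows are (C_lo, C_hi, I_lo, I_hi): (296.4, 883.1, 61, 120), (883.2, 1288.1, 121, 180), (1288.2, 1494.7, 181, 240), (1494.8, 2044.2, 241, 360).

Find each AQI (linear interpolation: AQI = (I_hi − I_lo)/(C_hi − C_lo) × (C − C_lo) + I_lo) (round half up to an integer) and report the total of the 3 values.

Jakarta: 922.2 ∈ [883.2, 1288.1] ↔ index [121, 180].
121 + (922.2−883.2)·(180−121)/(1288.1−883.2) = 121 + 39.0·59/404.9 ≈ 126.68, so AQI = 127.
Milan: row 1494.8–2044.2 (AQI 241–360). (360−241)·(1753.0−1494.8)/(2044.2−1494.8) + 241 = 119·258.2/549.4 + 241 ≈ 296.93 → 297.
Riyadh: 1293.3 lies in 1288.2–1494.7, so I_lo=181, I_hi=240, C_lo=1288.2, C_hi=1494.7.
(240−181)/(1494.7−1288.2) × (1293.3−1288.2) + 181 = 59/206.5 × 5.1 + 181 ≈ 182.46 → 182.
AQIs: Jakarta=127, Milan=297, Riyadh=182. Sum = 127 + 297 + 182 = 606.

606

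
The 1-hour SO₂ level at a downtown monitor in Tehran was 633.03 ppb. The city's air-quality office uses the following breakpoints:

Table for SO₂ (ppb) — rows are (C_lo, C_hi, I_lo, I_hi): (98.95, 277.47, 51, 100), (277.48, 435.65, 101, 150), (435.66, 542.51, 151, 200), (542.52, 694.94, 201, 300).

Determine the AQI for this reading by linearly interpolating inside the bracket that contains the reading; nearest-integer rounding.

260

SO₂: 633.03 ∈ [542.52, 694.94] ↔ index [201, 300].
201 + (633.03−542.52)·(300−201)/(694.94−542.52) = 201 + 90.51·99/152.42 ≈ 259.79, so AQI = 260.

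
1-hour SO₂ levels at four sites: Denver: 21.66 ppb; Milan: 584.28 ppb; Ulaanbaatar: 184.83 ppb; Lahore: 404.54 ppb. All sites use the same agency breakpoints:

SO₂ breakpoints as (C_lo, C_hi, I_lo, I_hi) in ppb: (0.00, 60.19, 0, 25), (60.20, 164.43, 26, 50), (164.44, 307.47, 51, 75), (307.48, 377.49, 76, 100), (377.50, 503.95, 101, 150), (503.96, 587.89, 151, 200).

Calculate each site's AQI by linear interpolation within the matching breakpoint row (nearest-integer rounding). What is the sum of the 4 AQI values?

372

Denver: row 0.00–60.19 (AQI 0–25). (25−0)·(21.66−0.00)/(60.19−0.00) + 0 = 25·21.66/60.19 + 0 ≈ 9.00 → 9.
Milan: 584.28 ∈ [503.96, 587.89] ↔ index [151, 200].
151 + (584.28−503.96)·(200−151)/(587.89−503.96) = 151 + 80.32·49/83.93 ≈ 197.89, so AQI = 198.
Ulaanbaatar: row 164.44–307.47 (AQI 51–75). (75−51)·(184.83−164.44)/(307.47−164.44) + 51 = 24·20.39/143.03 + 51 ≈ 54.42 → 54.
Lahore: 404.54 lies in 377.50–503.95, so I_lo=101, I_hi=150, C_lo=377.50, C_hi=503.95.
(150−101)/(503.95−377.50) × (404.54−377.50) + 101 = 49/126.45 × 27.04 + 101 ≈ 111.48 → 111.
AQIs: Denver=9, Milan=198, Ulaanbaatar=54, Lahore=111. Sum = 9 + 198 + 54 + 111 = 372.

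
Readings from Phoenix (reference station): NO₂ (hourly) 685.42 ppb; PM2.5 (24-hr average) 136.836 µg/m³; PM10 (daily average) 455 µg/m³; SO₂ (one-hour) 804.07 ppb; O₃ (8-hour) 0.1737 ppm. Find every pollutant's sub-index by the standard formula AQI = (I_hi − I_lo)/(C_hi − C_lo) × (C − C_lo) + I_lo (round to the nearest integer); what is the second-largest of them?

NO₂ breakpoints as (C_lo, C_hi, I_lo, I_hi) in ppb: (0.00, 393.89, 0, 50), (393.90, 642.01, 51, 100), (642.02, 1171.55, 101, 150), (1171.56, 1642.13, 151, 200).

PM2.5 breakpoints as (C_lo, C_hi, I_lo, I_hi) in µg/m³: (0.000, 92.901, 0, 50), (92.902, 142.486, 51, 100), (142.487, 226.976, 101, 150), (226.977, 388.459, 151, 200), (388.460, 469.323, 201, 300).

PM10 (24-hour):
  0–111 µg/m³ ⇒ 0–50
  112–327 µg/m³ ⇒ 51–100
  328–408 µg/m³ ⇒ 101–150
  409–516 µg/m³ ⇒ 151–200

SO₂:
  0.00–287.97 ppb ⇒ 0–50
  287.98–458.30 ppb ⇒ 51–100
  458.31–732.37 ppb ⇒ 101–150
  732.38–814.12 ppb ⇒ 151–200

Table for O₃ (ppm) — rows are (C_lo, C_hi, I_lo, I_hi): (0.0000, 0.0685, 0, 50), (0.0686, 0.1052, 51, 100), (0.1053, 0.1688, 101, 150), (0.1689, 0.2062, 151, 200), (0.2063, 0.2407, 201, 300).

172

NO₂: row 642.02–1171.55 (AQI 101–150). (150−101)·(685.42−642.02)/(1171.55−642.02) + 101 = 49·43.40/529.53 + 101 ≈ 105.02 → 105.
PM2.5 136.836: bracket 92.902–142.486 → index 51–100; slope 49/49.584, offset 43.934.
AQI = 51 + 49/49.584·43.934 ≈ 94.42 ⇒ 94.
PM10: 455 lies in 409–516, so I_lo=151, I_hi=200, C_lo=409, C_hi=516.
(200−151)/(516−409) × (455−409) + 151 = 49/107 × 46 + 151 ≈ 172.07 → 172.
SO₂: 804.07 lies in 732.38–814.12, so I_lo=151, I_hi=200, C_lo=732.38, C_hi=814.12.
(200−151)/(814.12−732.38) × (804.07−732.38) + 151 = 49/81.74 × 71.69 + 151 ≈ 193.98 → 194.
O₃: 0.1737 ∈ [0.1689, 0.2062] ↔ index [151, 200].
151 + (0.1737−0.1689)·(200−151)/(0.2062−0.1689) = 151 + 0.0048·49/0.0373 ≈ 157.31, so AQI = 157.
Sub-indices: NO₂→105, PM2.5→94, PM10→172, SO₂→194, O₃→157. Ranked high→low: 194, 172, 157, 105, 94. Second-highest sub-index = 172.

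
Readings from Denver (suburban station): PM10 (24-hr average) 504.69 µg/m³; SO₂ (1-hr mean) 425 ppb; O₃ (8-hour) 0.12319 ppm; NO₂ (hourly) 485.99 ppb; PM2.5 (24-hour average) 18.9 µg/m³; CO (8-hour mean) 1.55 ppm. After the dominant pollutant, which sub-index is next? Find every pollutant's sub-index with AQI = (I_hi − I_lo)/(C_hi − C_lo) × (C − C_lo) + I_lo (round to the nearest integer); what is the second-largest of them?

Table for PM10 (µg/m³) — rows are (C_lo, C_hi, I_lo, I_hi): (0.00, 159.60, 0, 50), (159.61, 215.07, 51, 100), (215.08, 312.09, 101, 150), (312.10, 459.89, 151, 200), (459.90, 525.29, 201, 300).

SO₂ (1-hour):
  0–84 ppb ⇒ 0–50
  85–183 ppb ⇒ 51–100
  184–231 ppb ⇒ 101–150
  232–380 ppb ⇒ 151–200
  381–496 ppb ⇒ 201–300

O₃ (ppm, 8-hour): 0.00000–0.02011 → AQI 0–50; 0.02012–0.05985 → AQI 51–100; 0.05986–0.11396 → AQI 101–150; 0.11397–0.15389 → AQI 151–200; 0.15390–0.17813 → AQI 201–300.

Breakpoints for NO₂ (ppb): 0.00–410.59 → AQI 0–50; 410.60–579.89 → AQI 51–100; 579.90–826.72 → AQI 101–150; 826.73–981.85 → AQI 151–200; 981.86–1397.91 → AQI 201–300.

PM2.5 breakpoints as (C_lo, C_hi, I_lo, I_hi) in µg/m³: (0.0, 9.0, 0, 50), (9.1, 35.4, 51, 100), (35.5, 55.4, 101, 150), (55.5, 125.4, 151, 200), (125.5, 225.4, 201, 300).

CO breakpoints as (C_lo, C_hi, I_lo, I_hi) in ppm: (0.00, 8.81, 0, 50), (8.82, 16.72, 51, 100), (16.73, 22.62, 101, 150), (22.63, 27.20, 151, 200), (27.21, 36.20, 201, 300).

PM10 504.69: bracket 459.90–525.29 → index 201–300; slope 99/65.39, offset 44.79.
AQI = 201 + 99/65.39·44.79 ≈ 268.81 ⇒ 269.
SO₂: row 381–496 (AQI 201–300). (300−201)·(425−381)/(496−381) + 201 = 99·44/115 + 201 ≈ 238.88 → 239.
O₃: row 0.11397–0.15389 (AQI 151–200). (200−151)·(0.12319−0.11397)/(0.15389−0.11397) + 151 = 49·0.00922/0.03992 + 151 ≈ 162.32 → 162.
NO₂ 485.99: bracket 410.60–579.89 → index 51–100; slope 49/169.29, offset 75.39.
AQI = 51 + 49/169.29·75.39 ≈ 72.82 ⇒ 73.
PM2.5: 18.9 ∈ [9.1, 35.4] ↔ index [51, 100].
51 + (18.9−9.1)·(100−51)/(35.4−9.1) = 51 + 9.8·49/26.3 ≈ 69.26, so AQI = 69.
CO: row 0.00–8.81 (AQI 0–50). (50−0)·(1.55−0.00)/(8.81−0.00) + 0 = 50·1.55/8.81 + 0 ≈ 8.80 → 9.
Sub-indices: PM10→269, SO₂→239, O₃→162, NO₂→73, PM2.5→69, CO→9. Ranked high→low: 269, 239, 162, 73, 69, 9. Second-highest sub-index = 239.

239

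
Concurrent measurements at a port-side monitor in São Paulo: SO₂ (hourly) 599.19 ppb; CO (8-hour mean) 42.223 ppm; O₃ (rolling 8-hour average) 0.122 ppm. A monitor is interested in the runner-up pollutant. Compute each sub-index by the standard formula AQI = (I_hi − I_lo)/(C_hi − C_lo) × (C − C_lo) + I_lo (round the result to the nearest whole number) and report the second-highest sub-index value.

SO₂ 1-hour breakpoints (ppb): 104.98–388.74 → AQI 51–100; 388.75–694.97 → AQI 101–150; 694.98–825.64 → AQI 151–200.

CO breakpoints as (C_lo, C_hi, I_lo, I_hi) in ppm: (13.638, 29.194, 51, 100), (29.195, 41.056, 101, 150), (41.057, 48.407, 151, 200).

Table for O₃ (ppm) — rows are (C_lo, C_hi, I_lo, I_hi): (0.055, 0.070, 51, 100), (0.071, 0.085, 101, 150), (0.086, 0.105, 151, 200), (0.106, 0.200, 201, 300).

SO₂ 599.19: bracket 388.75–694.97 → index 101–150; slope 49/306.22, offset 210.44.
AQI = 101 + 49/306.22·210.44 ≈ 134.67 ⇒ 135.
CO: 42.223 lies in 41.057–48.407, so I_lo=151, I_hi=200, C_lo=41.057, C_hi=48.407.
(200−151)/(48.407−41.057) × (42.223−41.057) + 151 = 49/7.350 × 1.166 + 151 ≈ 158.77 → 159.
O₃: 0.122 lies in 0.106–0.200, so I_lo=201, I_hi=300, C_lo=0.106, C_hi=0.200.
(300−201)/(0.200−0.106) × (0.122−0.106) + 201 = 99/0.094 × 0.016 + 201 ≈ 217.85 → 218.
Sub-indices: SO₂→135, CO→159, O₃→218. Ranked high→low: 218, 159, 135. Second-highest sub-index = 159.

159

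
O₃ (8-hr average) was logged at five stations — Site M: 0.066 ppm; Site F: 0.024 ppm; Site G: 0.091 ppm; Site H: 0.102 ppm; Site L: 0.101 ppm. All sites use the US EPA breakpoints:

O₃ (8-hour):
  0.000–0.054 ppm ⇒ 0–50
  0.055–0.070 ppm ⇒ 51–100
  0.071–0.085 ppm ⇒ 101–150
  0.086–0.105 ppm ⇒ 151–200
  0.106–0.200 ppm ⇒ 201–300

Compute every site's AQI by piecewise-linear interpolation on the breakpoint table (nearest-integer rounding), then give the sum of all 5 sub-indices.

Site M 0.066: bracket 0.055–0.070 → index 51–100; slope 49/0.015, offset 0.011.
AQI = 51 + 49/0.015·0.011 ≈ 86.93 ⇒ 87.
Site F: row 0.000–0.054 (AQI 0–50). (50−0)·(0.024−0.000)/(0.054−0.000) + 0 = 50·0.024/0.054 + 0 ≈ 22.22 → 22.
Site G: 0.091 ∈ [0.086, 0.105] ↔ index [151, 200].
151 + (0.091−0.086)·(200−151)/(0.105−0.086) = 151 + 0.005·49/0.019 ≈ 163.89, so AQI = 164.
Site H: 0.102 lies in 0.086–0.105, so I_lo=151, I_hi=200, C_lo=0.086, C_hi=0.105.
(200−151)/(0.105−0.086) × (0.102−0.086) + 151 = 49/0.019 × 0.016 + 151 ≈ 192.26 → 192.
Site L: 0.101 ∈ [0.086, 0.105] ↔ index [151, 200].
151 + (0.101−0.086)·(200−151)/(0.105−0.086) = 151 + 0.015·49/0.019 ≈ 189.68, so AQI = 190.
AQIs: Site M=87, Site F=22, Site G=164, Site H=192, Site L=190. Sum = 87 + 22 + 164 + 192 + 190 = 655.

655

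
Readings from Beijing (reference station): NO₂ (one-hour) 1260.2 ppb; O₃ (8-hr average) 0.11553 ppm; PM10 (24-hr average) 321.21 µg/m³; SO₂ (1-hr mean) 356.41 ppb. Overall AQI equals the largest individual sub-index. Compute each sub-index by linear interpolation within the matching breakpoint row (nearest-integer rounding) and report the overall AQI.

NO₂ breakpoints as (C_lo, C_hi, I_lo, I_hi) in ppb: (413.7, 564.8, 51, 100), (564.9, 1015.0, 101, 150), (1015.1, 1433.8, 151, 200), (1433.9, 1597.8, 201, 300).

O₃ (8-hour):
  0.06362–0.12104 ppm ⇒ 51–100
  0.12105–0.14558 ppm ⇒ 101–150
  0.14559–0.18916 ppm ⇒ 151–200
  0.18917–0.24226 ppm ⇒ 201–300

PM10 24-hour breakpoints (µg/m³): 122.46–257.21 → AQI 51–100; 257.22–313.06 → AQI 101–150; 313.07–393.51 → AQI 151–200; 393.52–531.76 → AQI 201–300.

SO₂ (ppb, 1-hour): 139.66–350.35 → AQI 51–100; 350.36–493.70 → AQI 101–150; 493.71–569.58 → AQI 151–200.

180

NO₂ 1260.2: bracket 1015.1–1433.8 → index 151–200; slope 49/418.7, offset 245.1.
AQI = 151 + 49/418.7·245.1 ≈ 179.68 ⇒ 180.
O₃: 0.11553 lies in 0.06362–0.12104, so I_lo=51, I_hi=100, C_lo=0.06362, C_hi=0.12104.
(100−51)/(0.12104−0.06362) × (0.11553−0.06362) + 51 = 49/0.05742 × 0.05191 + 51 ≈ 95.30 → 95.
PM10: 321.21 ∈ [313.07, 393.51] ↔ index [151, 200].
151 + (321.21−313.07)·(200−151)/(393.51−313.07) = 151 + 8.14·49/80.44 ≈ 155.96, so AQI = 156.
SO₂: 356.41 lies in 350.36–493.70, so I_lo=101, I_hi=150, C_lo=350.36, C_hi=493.70.
(150−101)/(493.70−350.36) × (356.41−350.36) + 101 = 49/143.34 × 6.05 + 101 ≈ 103.07 → 103.
Sub-indices: NO₂→180, O₃→95, PM10→156, SO₂→103. Overall AQI = max = 180; dominant pollutant is NO₂.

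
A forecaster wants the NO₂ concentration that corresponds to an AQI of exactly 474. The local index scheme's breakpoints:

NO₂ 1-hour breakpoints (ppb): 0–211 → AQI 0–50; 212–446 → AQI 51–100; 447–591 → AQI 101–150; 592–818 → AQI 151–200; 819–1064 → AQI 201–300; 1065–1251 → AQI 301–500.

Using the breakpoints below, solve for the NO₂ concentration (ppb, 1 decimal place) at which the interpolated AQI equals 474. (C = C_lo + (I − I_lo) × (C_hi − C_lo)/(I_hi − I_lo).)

AQI 474 lies in the 301–500 band, which corresponds to 1065–1251 ppb.
C = 1065 + (474−301)×(1251−1065)/(500−301) = 1065 + 173×186/199 ≈ 1226.698 ppb → 1226.7 ppb to 1 dp.

1226.7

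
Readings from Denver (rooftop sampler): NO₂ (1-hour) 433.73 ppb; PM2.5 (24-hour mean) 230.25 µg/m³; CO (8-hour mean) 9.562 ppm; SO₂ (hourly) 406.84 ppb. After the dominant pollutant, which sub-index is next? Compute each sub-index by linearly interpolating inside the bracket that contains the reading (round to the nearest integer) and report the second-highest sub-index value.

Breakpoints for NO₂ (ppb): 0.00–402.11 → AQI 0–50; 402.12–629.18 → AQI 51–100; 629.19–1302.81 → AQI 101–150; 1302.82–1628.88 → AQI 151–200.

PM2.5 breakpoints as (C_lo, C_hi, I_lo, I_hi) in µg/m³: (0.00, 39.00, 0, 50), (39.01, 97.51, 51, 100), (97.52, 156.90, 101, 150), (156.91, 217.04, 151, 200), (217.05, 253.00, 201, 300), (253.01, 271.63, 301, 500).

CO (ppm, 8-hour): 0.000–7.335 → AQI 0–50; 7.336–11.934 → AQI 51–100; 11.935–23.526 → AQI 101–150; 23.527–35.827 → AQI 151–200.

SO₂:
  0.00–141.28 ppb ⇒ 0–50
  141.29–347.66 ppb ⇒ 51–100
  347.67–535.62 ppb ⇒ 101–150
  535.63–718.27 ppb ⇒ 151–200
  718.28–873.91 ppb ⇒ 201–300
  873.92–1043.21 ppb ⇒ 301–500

116

NO₂: 433.73 lies in 402.12–629.18, so I_lo=51, I_hi=100, C_lo=402.12, C_hi=629.18.
(100−51)/(629.18−402.12) × (433.73−402.12) + 51 = 49/227.06 × 31.61 + 51 ≈ 57.82 → 58.
PM2.5: 230.25 lies in 217.05–253.00, so I_lo=201, I_hi=300, C_lo=217.05, C_hi=253.00.
(300−201)/(253.00−217.05) × (230.25−217.05) + 201 = 99/35.95 × 13.20 + 201 ≈ 237.35 → 237.
CO: 9.562 lies in 7.336–11.934, so I_lo=51, I_hi=100, C_lo=7.336, C_hi=11.934.
(100−51)/(11.934−7.336) × (9.562−7.336) + 51 = 49/4.598 × 2.226 + 51 ≈ 74.72 → 75.
SO₂: row 347.67–535.62 (AQI 101–150). (150−101)·(406.84−347.67)/(535.62−347.67) + 101 = 49·59.17/187.95 + 101 ≈ 116.43 → 116.
Sub-indices: NO₂→58, PM2.5→237, CO→75, SO₂→116. Ranked high→low: 237, 116, 75, 58. Second-highest sub-index = 116.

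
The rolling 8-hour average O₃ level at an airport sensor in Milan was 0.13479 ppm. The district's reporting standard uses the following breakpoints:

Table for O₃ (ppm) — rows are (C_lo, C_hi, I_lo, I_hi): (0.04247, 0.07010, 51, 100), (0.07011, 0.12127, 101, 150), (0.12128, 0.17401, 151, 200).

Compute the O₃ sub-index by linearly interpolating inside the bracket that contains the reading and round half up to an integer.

164

O₃ 0.13479: bracket 0.12128–0.17401 → index 151–200; slope 49/0.05273, offset 0.01351.
AQI = 151 + 49/0.05273·0.01351 ≈ 163.55 ⇒ 164.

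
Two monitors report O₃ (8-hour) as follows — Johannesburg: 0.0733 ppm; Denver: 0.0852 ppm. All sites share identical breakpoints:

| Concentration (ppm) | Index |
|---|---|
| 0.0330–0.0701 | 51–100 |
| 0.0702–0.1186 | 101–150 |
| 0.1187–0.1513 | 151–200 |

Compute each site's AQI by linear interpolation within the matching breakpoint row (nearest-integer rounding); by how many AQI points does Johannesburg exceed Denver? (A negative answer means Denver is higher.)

Johannesburg: row 0.0702–0.1186 (AQI 101–150). (150−101)·(0.0733−0.0702)/(0.1186−0.0702) + 101 = 49·0.0031/0.0484 + 101 ≈ 104.14 → 104.
Denver: row 0.0702–0.1186 (AQI 101–150). (150−101)·(0.0852−0.0702)/(0.1186−0.0702) + 101 = 49·0.0150/0.0484 + 101 ≈ 116.19 → 116.
AQIs: Johannesburg=104, Denver=116. Johannesburg (104) − Denver (116) = -12.

-12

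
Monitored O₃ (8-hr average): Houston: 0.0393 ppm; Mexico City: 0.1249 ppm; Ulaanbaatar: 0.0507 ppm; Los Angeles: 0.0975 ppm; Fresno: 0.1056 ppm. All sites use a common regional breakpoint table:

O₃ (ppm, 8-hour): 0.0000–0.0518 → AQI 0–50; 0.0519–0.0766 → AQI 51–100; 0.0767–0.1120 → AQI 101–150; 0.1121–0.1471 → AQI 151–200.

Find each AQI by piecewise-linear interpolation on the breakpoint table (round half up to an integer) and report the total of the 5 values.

527

Houston: 0.0393 lies in 0.0000–0.0518, so I_lo=0, I_hi=50, C_lo=0.0000, C_hi=0.0518.
(50−0)/(0.0518−0.0000) × (0.0393−0.0000) + 0 = 50/0.0518 × 0.0393 + 0 ≈ 37.93 → 38.
Mexico City: 0.1249 lies in 0.1121–0.1471, so I_lo=151, I_hi=200, C_lo=0.1121, C_hi=0.1471.
(200−151)/(0.1471−0.1121) × (0.1249−0.1121) + 151 = 49/0.0350 × 0.0128 + 151 ≈ 168.92 → 169.
Ulaanbaatar: 0.0507 ∈ [0.0000, 0.0518] ↔ index [0, 50].
0 + (0.0507−0.0000)·(50−0)/(0.0518−0.0000) = 0 + 0.0507·50/0.0518 ≈ 48.94, so AQI = 49.
Los Angeles: 0.0975 ∈ [0.0767, 0.1120] ↔ index [101, 150].
101 + (0.0975−0.0767)·(150−101)/(0.1120−0.0767) = 101 + 0.0208·49/0.0353 ≈ 129.87, so AQI = 130.
Fresno: row 0.0767–0.1120 (AQI 101–150). (150−101)·(0.1056−0.0767)/(0.1120−0.0767) + 101 = 49·0.0289/0.0353 + 101 ≈ 141.12 → 141.
AQIs: Houston=38, Mexico City=169, Ulaanbaatar=49, Los Angeles=130, Fresno=141. Sum = 38 + 169 + 49 + 130 + 141 = 527.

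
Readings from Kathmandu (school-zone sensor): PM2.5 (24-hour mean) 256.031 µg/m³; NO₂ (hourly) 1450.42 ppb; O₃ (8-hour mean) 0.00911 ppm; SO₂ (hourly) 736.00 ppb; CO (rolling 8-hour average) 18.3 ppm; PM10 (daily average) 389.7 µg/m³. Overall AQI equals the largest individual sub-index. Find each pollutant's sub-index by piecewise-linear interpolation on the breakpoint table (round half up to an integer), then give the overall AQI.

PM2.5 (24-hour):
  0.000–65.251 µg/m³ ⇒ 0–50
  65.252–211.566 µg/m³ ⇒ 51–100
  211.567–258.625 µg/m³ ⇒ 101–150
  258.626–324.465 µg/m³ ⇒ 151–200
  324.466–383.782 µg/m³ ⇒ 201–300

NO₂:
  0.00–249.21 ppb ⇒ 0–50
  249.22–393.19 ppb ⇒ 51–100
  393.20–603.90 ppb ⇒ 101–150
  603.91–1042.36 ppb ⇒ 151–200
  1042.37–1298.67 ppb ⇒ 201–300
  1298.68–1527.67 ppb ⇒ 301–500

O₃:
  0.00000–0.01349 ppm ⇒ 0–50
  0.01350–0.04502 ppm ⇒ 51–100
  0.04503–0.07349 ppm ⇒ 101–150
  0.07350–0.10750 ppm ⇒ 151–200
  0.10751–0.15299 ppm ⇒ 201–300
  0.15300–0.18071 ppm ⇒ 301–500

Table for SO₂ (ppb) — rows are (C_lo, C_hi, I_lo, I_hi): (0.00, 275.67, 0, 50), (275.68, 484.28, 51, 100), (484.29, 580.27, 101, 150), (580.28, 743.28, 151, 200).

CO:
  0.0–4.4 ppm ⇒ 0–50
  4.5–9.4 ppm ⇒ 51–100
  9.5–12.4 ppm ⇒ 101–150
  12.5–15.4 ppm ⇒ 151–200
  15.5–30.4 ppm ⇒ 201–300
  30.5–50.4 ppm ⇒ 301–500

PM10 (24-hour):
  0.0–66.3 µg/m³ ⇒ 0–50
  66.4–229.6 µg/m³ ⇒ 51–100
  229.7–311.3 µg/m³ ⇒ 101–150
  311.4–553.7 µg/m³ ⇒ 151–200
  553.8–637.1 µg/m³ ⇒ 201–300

433

PM2.5: 256.031 ∈ [211.567, 258.625] ↔ index [101, 150].
101 + (256.031−211.567)·(150−101)/(258.625−211.567) = 101 + 44.464·49/47.058 ≈ 147.30, so AQI = 147.
NO₂: row 1298.68–1527.67 (AQI 301–500). (500−301)·(1450.42−1298.68)/(1527.67−1298.68) + 301 = 199·151.74/228.99 + 301 ≈ 432.87 → 433.
O₃ 0.00911: bracket 0.00000–0.01349 → index 0–50; slope 50/0.01349, offset 0.00911.
AQI = 0 + 50/0.01349·0.00911 ≈ 33.77 ⇒ 34.
SO₂: row 580.28–743.28 (AQI 151–200). (200−151)·(736.00−580.28)/(743.28−580.28) + 151 = 49·155.72/163.00 + 151 ≈ 197.81 → 198.
CO: 18.3 lies in 15.5–30.4, so I_lo=201, I_hi=300, C_lo=15.5, C_hi=30.4.
(300−201)/(30.4−15.5) × (18.3−15.5) + 201 = 99/14.9 × 2.8 + 201 ≈ 219.60 → 220.
PM10: 389.7 ∈ [311.4, 553.7] ↔ index [151, 200].
151 + (389.7−311.4)·(200−151)/(553.7−311.4) = 151 + 78.3·49/242.3 ≈ 166.83, so AQI = 167.
Sub-indices: PM2.5→147, NO₂→433, O₃→34, SO₂→198, CO→220, PM10→167. Overall AQI = max = 433; dominant pollutant is NO₂.
AQI 433: Hazardous.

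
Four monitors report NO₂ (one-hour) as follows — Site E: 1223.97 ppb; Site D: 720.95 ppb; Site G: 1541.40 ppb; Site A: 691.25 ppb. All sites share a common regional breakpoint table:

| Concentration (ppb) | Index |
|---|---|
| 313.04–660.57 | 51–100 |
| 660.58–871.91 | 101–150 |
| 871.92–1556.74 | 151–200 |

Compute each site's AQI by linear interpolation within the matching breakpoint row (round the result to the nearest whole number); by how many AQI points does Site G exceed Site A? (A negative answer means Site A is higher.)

Site E: 1223.97 lies in 871.92–1556.74, so I_lo=151, I_hi=200, C_lo=871.92, C_hi=1556.74.
(200−151)/(1556.74−871.92) × (1223.97−871.92) + 151 = 49/684.82 × 352.05 + 151 ≈ 176.19 → 176.
Site D 720.95: bracket 660.58–871.91 → index 101–150; slope 49/211.33, offset 60.37.
AQI = 101 + 49/211.33·60.37 ≈ 115.00 ⇒ 115.
Site G 1541.40: bracket 871.92–1556.74 → index 151–200; slope 49/684.82, offset 669.48.
AQI = 151 + 49/684.82·669.48 ≈ 198.90 ⇒ 199.
Site A: 691.25 lies in 660.58–871.91, so I_lo=101, I_hi=150, C_lo=660.58, C_hi=871.91.
(150−101)/(871.91−660.58) × (691.25−660.58) + 101 = 49/211.33 × 30.67 + 101 ≈ 108.11 → 108.
AQIs: Site E=176, Site D=115, Site G=199, Site A=108. Site G (199) − Site A (108) = 91.

91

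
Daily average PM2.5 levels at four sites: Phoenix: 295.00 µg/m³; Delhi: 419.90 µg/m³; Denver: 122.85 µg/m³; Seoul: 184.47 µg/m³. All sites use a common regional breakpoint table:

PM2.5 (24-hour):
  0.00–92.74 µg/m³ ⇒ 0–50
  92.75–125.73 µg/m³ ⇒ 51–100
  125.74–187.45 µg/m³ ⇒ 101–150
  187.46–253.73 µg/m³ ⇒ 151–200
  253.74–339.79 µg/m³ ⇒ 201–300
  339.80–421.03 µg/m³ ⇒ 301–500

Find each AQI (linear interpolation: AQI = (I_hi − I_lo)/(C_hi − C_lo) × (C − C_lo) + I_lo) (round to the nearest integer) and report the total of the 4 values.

Phoenix: 295.00 ∈ [253.74, 339.79] ↔ index [201, 300].
201 + (295.00−253.74)·(300−201)/(339.79−253.74) = 201 + 41.26·99/86.05 ≈ 248.47, so AQI = 248.
Delhi 419.90: bracket 339.80–421.03 → index 301–500; slope 199/81.23, offset 80.10.
AQI = 301 + 199/81.23·80.10 ≈ 497.23 ⇒ 497.
Denver: 122.85 lies in 92.75–125.73, so I_lo=51, I_hi=100, C_lo=92.75, C_hi=125.73.
(100−51)/(125.73−92.75) × (122.85−92.75) + 51 = 49/32.98 × 30.10 + 51 ≈ 95.72 → 96.
Seoul: 184.47 lies in 125.74–187.45, so I_lo=101, I_hi=150, C_lo=125.74, C_hi=187.45.
(150−101)/(187.45−125.74) × (184.47−125.74) + 101 = 49/61.71 × 58.73 + 101 ≈ 147.63 → 148.
AQIs: Phoenix=248, Delhi=497, Denver=96, Seoul=148. Sum = 248 + 497 + 96 + 148 = 989.

989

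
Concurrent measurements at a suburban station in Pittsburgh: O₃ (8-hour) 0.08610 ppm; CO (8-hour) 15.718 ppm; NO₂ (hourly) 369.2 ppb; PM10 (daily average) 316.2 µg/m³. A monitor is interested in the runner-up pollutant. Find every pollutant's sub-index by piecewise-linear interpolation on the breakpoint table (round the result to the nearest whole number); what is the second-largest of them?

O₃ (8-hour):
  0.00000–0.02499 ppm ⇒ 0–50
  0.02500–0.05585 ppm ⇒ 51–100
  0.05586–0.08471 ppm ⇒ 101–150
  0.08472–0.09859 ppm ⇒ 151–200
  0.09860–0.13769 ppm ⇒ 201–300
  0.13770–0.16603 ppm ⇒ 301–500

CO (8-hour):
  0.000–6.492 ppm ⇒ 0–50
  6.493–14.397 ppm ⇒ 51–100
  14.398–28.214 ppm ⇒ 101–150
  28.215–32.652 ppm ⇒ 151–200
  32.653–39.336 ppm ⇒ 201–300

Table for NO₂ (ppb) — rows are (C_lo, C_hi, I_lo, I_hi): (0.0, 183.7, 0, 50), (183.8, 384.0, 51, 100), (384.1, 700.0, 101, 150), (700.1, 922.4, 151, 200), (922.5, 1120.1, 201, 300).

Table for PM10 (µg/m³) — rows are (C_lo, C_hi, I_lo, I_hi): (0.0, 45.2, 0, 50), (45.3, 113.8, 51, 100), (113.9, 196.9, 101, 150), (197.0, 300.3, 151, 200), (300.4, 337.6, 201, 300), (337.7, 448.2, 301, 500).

156

O₃: 0.08610 ∈ [0.08472, 0.09859] ↔ index [151, 200].
151 + (0.08610−0.08472)·(200−151)/(0.09859−0.08472) = 151 + 0.00138·49/0.01387 ≈ 155.88, so AQI = 156.
CO 15.718: bracket 14.398–28.214 → index 101–150; slope 49/13.816, offset 1.320.
AQI = 101 + 49/13.816·1.320 ≈ 105.68 ⇒ 106.
NO₂: 369.2 lies in 183.8–384.0, so I_lo=51, I_hi=100, C_lo=183.8, C_hi=384.0.
(100−51)/(384.0−183.8) × (369.2−183.8) + 51 = 49/200.2 × 185.4 + 51 ≈ 96.38 → 96.
PM10: row 300.4–337.6 (AQI 201–300). (300−201)·(316.2−300.4)/(337.6−300.4) + 201 = 99·15.8/37.2 + 201 ≈ 243.05 → 243.
Sub-indices: O₃→156, CO→106, NO₂→96, PM10→243. Ranked high→low: 243, 156, 106, 96. Second-highest sub-index = 156.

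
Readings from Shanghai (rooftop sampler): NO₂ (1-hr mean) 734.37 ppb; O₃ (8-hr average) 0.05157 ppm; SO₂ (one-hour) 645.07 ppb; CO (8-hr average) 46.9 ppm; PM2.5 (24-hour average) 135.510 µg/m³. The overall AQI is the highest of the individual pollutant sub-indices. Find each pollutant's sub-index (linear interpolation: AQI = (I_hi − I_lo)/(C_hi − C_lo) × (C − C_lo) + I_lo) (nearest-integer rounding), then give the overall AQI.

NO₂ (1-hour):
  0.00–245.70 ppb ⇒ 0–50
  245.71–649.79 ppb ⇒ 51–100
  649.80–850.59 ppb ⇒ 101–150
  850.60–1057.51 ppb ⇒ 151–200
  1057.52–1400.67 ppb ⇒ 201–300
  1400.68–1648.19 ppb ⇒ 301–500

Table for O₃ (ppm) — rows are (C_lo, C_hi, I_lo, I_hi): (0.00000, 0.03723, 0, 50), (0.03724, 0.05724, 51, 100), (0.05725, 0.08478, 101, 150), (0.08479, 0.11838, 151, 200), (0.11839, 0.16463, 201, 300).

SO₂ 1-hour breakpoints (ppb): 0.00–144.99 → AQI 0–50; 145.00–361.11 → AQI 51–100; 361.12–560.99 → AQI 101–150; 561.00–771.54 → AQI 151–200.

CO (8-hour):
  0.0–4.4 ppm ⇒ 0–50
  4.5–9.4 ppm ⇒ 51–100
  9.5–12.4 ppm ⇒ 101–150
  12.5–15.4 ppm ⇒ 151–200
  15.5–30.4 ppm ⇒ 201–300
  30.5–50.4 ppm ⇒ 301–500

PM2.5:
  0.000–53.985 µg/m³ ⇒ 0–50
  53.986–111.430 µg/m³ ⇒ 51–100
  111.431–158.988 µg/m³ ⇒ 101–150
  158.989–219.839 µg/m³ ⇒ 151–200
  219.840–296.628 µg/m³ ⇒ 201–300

NO₂: 734.37 ∈ [649.80, 850.59] ↔ index [101, 150].
101 + (734.37−649.80)·(150−101)/(850.59−649.80) = 101 + 84.57·49/200.79 ≈ 121.64, so AQI = 122.
O₃ 0.05157: bracket 0.03724–0.05724 → index 51–100; slope 49/0.02000, offset 0.01433.
AQI = 51 + 49/0.02000·0.01433 ≈ 86.11 ⇒ 86.
SO₂: 645.07 lies in 561.00–771.54, so I_lo=151, I_hi=200, C_lo=561.00, C_hi=771.54.
(200−151)/(771.54−561.00) × (645.07−561.00) + 151 = 49/210.54 × 84.07 + 151 ≈ 170.57 → 171.
CO: 46.9 lies in 30.5–50.4, so I_lo=301, I_hi=500, C_lo=30.5, C_hi=50.4.
(500−301)/(50.4−30.5) × (46.9−30.5) + 301 = 199/19.9 × 16.4 + 301 ≈ 465.00 → 465.
PM2.5: 135.510 lies in 111.431–158.988, so I_lo=101, I_hi=150, C_lo=111.431, C_hi=158.988.
(150−101)/(158.988−111.431) × (135.510−111.431) + 101 = 49/47.557 × 24.079 + 101 ≈ 125.81 → 126.
Sub-indices: NO₂→122, O₃→86, SO₂→171, CO→465, PM2.5→126. Overall AQI = max = 465; dominant pollutant is CO.

465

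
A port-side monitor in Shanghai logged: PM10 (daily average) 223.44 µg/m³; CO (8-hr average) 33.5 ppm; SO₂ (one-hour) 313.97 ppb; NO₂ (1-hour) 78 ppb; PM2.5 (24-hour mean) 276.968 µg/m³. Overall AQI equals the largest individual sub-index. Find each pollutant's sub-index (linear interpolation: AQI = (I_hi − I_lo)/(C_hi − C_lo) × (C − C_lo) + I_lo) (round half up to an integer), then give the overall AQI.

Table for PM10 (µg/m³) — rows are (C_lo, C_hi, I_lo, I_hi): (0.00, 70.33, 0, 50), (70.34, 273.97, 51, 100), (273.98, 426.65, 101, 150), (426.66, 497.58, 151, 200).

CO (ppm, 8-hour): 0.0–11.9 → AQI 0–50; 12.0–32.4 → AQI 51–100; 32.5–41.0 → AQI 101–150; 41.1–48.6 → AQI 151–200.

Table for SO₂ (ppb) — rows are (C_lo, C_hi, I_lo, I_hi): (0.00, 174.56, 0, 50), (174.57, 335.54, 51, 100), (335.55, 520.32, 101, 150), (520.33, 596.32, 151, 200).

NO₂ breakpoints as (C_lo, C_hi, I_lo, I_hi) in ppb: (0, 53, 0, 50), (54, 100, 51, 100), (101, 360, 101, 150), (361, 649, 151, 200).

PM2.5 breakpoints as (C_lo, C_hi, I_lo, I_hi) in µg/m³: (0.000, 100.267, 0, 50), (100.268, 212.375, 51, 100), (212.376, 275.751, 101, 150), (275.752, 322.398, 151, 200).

152

PM10 223.44: bracket 70.34–273.97 → index 51–100; slope 49/203.63, offset 153.10.
AQI = 51 + 49/203.63·153.10 ≈ 87.84 ⇒ 88.
CO 33.5: bracket 32.5–41.0 → index 101–150; slope 49/8.5, offset 1.0.
AQI = 101 + 49/8.5·1.0 ≈ 106.76 ⇒ 107.
SO₂: row 174.57–335.54 (AQI 51–100). (100−51)·(313.97−174.57)/(335.54−174.57) + 51 = 49·139.40/160.97 + 51 ≈ 93.43 → 93.
NO₂: 78 lies in 54–100, so I_lo=51, I_hi=100, C_lo=54, C_hi=100.
(100−51)/(100−54) × (78−54) + 51 = 49/46 × 24 + 51 ≈ 76.57 → 77.
PM2.5 276.968: bracket 275.752–322.398 → index 151–200; slope 49/46.646, offset 1.216.
AQI = 151 + 49/46.646·1.216 ≈ 152.28 ⇒ 152.
Sub-indices: PM10→88, CO→107, SO₂→93, NO₂→77, PM2.5→152. Overall AQI = max = 152; dominant pollutant is PM2.5.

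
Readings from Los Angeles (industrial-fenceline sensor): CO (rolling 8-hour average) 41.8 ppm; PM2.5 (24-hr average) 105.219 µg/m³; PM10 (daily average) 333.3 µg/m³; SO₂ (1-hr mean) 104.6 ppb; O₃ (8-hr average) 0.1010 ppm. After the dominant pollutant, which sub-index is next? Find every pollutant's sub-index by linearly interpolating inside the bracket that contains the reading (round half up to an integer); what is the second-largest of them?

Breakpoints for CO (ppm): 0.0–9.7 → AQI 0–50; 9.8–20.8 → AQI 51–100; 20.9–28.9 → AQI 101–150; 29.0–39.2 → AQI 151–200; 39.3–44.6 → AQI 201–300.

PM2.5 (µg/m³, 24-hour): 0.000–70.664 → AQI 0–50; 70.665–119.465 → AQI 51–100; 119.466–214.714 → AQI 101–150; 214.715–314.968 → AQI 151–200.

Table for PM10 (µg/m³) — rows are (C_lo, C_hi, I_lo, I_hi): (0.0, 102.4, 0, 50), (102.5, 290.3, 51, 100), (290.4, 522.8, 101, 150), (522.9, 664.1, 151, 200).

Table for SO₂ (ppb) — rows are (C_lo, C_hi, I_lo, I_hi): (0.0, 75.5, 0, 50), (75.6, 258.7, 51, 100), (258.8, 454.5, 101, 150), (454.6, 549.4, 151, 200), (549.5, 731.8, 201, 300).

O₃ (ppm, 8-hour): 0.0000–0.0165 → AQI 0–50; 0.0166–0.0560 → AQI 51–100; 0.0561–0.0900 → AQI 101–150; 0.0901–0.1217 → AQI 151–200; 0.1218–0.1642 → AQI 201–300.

168

CO 41.8: bracket 39.3–44.6 → index 201–300; slope 99/5.3, offset 2.5.
AQI = 201 + 99/5.3·2.5 ≈ 247.70 ⇒ 248.
PM2.5: 105.219 ∈ [70.665, 119.465] ↔ index [51, 100].
51 + (105.219−70.665)·(100−51)/(119.465−70.665) = 51 + 34.554·49/48.800 ≈ 85.70, so AQI = 86.
PM10 333.3: bracket 290.4–522.8 → index 101–150; slope 49/232.4, offset 42.9.
AQI = 101 + 49/232.4·42.9 ≈ 110.05 ⇒ 110.
SO₂: 104.6 lies in 75.6–258.7, so I_lo=51, I_hi=100, C_lo=75.6, C_hi=258.7.
(100−51)/(258.7−75.6) × (104.6−75.6) + 51 = 49/183.1 × 29.0 + 51 ≈ 58.76 → 59.
O₃ 0.1010: bracket 0.0901–0.1217 → index 151–200; slope 49/0.0316, offset 0.0109.
AQI = 151 + 49/0.0316·0.0109 ≈ 167.90 ⇒ 168.
Sub-indices: CO→248, PM2.5→86, PM10→110, SO₂→59, O₃→168. Ranked high→low: 248, 168, 110, 86, 59. Second-highest sub-index = 168.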